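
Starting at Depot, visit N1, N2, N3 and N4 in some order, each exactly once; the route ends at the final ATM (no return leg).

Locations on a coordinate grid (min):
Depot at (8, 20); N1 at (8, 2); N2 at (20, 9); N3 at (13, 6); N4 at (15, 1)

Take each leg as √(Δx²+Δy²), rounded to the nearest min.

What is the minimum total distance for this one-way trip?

There are 4! = 24 possible orderings.
Depot→N1→N2→N3→N4: 18+14+8+5 = 45
Depot→N1→N2→N4→N3: 18+14+9+5 = 46
Depot→N1→N3→N2→N4: 18+6+8+9 = 41
Depot→N1→N3→N4→N2: 18+6+5+9 = 38
Depot→N1→N4→N2→N3: 18+7+9+8 = 42
Depot→N1→N4→N3→N2: 18+7+5+8 = 38
Depot→N2→N1→N3→N4: 16+14+6+5 = 41
Depot→N2→N1→N4→N3: 16+14+7+5 = 42
Depot→N2→N3→N1→N4: 16+8+6+7 = 37
Depot→N2→N3→N4→N1: 16+8+5+7 = 36
Depot→N2→N4→N1→N3: 16+9+7+6 = 38
Depot→N2→N4→N3→N1: 16+9+5+6 = 36
Depot→N3→N1→N2→N4: 15+6+14+9 = 44
Depot→N3→N1→N4→N2: 15+6+7+9 = 37
… (10 more)
The minimum is 36.
One shortest path: Depot → N2 → N3 → N4 → N1.

Minimum one-way distance = 36 min.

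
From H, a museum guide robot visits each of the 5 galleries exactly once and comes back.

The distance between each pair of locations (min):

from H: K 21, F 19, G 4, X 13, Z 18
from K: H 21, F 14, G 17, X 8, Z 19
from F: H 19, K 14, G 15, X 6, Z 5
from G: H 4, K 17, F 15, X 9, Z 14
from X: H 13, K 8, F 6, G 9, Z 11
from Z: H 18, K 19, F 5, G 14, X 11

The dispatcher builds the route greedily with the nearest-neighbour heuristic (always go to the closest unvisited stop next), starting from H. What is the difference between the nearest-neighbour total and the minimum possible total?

6 min longer than the optimal tour.

From H: G=4, X=13, Z=18, F=19, K=21 → choose G (4).
From G: X=9, Z=14, F=15, K=17 → choose X (9).
From X: F=6, K=8, Z=11 → choose F (6).
From F: Z=5, K=14 → choose Z (5).
From Z: K=19 → choose K (19).
NN route H → G → X → F → Z → K → H costs 64.
Optimal: H → K → X → F → Z → G → H costs 58 (by enumerating all 60 distinct tours).
Excess = 64 − 58 = 6.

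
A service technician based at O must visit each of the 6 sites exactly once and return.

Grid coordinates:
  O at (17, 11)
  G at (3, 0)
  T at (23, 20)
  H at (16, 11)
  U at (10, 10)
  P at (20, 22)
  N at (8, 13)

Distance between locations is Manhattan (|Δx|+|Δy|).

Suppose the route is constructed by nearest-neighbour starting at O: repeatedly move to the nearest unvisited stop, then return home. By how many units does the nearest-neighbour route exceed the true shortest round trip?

6 longer than the optimal tour.

From O: H=1, U=8, N=11, P=14, T=15, G=25 → choose H (1).
From H: U=7, N=10, P=15, T=16, G=24 → choose U (7).
From U: N=5, G=17, P=22, T=23 → choose N (5).
From N: G=18, P=21, T=22 → choose G (18).
From G: P=39, T=40 → choose P (39).
From P: T=5 → choose T (5).
NN route O → H → U → N → G → P → T → O costs 90.
Optimal: O → T → P → N → G → U → H → O costs 84 (by enumerating all 360 distinct tours).
Excess = 90 − 84 = 6.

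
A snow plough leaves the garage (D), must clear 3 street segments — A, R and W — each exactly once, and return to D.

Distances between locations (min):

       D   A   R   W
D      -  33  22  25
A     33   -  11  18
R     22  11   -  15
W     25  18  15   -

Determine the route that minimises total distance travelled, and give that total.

Shortest round trip = 76 min.

With 3 stops there are 3!/2 = 3 distinct round trips (a route and its reverse cost the same).
D-A-R-W-D: 33+11+15+25 = 84
D-A-W-R-D: 33+18+15+22 = 88
D-R-A-W-D: 22+11+18+25 = 76
The minimum is 76.
One optimal route: D → R → A → W → D (or its reverse).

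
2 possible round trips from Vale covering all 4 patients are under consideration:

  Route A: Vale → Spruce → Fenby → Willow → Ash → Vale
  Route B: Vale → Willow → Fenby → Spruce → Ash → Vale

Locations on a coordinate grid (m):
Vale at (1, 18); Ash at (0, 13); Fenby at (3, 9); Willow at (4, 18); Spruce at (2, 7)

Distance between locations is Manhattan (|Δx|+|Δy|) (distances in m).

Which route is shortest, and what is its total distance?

Route A: 12 + 3 + 10 + 9 + 6 = 40
Route B: 3 + 10 + 3 + 8 + 6 = 30

30 m — Route B is the shortest.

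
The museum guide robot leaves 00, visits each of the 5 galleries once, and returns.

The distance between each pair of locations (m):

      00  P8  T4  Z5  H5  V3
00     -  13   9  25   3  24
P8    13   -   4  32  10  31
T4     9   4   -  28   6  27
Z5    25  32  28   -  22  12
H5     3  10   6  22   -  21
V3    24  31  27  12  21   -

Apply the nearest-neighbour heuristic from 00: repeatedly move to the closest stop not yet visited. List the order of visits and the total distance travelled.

Nearest-neighbour total = 81 m; route 00 → H5 → T4 → P8 → V3 → Z5 → 00.

00 → [H5:3 / T4:9 / P8:13 / V3:24 / Z5:25] → H5 (3)
H5 → [T4:6 / P8:10 / V3:21 / Z5:22] → T4 (6)
T4 → [P8:4 / V3:27 / Z5:28] → P8 (4)
P8 → [V3:31 / Z5:32] → V3 (31)
V3 → [Z5:12] → Z5 (12)
Return Z5→00: 25.
Total = 3 + 6 + 4 + 31 + 12 + 25 = 81.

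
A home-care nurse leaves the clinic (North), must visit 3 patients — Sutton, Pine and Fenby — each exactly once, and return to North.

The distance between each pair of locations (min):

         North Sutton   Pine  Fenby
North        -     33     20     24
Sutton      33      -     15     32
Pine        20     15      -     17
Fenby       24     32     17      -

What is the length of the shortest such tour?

North - Sutton - Pine - Fenby - North: 33+15+17+24 = 89
North - Sutton - Fenby - Pine - North: 33+32+17+20 = 102
North - Pine - Sutton - Fenby - North: 20+15+32+24 = 91
The minimum is 89.
One optimal route: North → Sutton → Pine → Fenby → North (or its reverse).

89 min — the shortest possible round trip.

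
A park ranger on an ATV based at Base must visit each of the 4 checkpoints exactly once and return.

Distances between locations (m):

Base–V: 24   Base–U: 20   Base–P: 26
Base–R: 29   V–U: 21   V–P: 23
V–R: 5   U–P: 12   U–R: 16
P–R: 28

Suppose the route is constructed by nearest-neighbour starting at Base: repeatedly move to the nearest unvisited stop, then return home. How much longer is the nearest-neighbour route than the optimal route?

The nearest-neighbour route is 6 m longer than optimal.

From Base: U=20, V=24, P=26, R=29 → choose U (20).
From U: P=12, R=16, V=21 → choose P (12).
From P: V=23, R=28 → choose V (23).
From V: R=5 → choose R (5).
NN route Base → U → P → V → R → Base costs 89.
Optimal: Base → V → R → U → P → Base costs 83 (by enumerating all 12 distinct tours).
Excess = 89 − 83 = 6.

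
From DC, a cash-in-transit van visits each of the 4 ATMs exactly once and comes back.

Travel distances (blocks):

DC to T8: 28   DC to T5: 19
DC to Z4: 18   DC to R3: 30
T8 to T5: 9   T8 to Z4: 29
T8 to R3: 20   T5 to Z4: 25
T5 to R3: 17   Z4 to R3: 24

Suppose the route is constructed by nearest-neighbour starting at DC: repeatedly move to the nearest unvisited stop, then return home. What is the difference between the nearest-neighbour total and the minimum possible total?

From DC: Z4=18, T5=19, T8=28, R3=30 → choose Z4 (18).
From Z4: R3=24, T5=25, T8=29 → choose R3 (24).
From R3: T5=17, T8=20 → choose T5 (17).
From T5: T8=9 → choose T8 (9).
NN route DC → Z4 → R3 → T5 → T8 → DC costs 96.
Optimal: DC → T5 → T8 → R3 → Z4 → DC costs 90 (by enumerating all 12 distinct tours).
Excess = 96 − 90 = 6.

6 blocks longer than the optimal tour.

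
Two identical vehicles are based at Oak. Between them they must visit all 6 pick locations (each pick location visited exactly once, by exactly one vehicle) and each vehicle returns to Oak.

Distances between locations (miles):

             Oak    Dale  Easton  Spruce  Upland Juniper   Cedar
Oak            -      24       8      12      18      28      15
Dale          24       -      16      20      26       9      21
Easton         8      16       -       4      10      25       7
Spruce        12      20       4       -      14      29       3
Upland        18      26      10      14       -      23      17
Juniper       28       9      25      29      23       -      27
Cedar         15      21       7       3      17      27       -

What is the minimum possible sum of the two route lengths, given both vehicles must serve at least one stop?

102 miles — the smallest possible combined total.

There are 2^5 − 1 = 31 ways to divide the 6 stops into two non-empty groups. For each, the best each vehicle can do is its own shortest tour through its group:
  {Dale} + {Easton, Spruce, Upland, Juniper, Cedar}: 48 + 83 = 131
  {Easton} + {Dale, Spruce, Upland, Juniper, Cedar}: 16 + 86 = 102
  {Dale, Easton} + {Spruce, Upland, Juniper, Cedar}: 48 + 83 = 131
  {Spruce} + {Dale, Easton, Upland, Juniper, Cedar}: 24 + 86 = 110
  {Dale, Spruce} + {Easton, Upland, Juniper, Cedar}: 56 + 83 = 139
  {Easton, Spruce} + {Dale, Upland, Juniper, Cedar}: 24 + 86 = 110
  … (31 splits in total)
Best: vehicle 1 Oak → Easton → Oak = 16; vehicle 2 Oak → Spruce → Cedar → Dale → Juniper → Upland → Oak = 86; combined 102.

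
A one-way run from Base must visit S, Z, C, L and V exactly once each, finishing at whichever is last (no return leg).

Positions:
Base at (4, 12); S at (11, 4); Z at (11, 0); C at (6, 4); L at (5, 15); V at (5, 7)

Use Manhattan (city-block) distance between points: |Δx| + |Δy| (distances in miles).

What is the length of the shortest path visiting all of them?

There are 5! = 120 possible orderings.
Base - S - Z - C - L - V: 15+4+9+12+8 = 48
Base - S - Z - C - V - L: 15+4+9+4+8 = 40
Base - S - Z - L - C - V: 15+4+21+12+4 = 56
Base - S - Z - L - V - C: 15+4+21+8+4 = 52
Base - S - Z - V - C - L: 15+4+13+4+12 = 48
Base - S - Z - V - L - C: 15+4+13+8+12 = 52
Base - S - C - Z - L - V: 15+5+9+21+8 = 58
Base - S - C - Z - V - L: 15+5+9+13+8 = 50
Base - S - C - L - Z - V: 15+5+12+21+13 = 66
Base - S - C - L - V - Z: 15+5+12+8+13 = 53
Base - S - C - V - Z - L: 15+5+4+13+21 = 58
Base - S - C - V - L - Z: 15+5+4+8+21 = 53
Base - S - L - Z - C - V: 15+17+21+9+4 = 66
Base - S - L - Z - V - C: 15+17+21+13+4 = 70
… (106 more)
Base - L - V - C - S - Z: 4+8+4+5+4 = 25  ← best
The minimum is 25.
One shortest path: Base → L → V → C → S → Z.

Minimum one-way distance = 25 miles.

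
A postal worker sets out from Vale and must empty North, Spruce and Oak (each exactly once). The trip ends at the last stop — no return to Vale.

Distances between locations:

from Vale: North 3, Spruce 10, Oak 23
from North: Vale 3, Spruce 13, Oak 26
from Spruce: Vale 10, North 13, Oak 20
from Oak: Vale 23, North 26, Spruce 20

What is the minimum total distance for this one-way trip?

There are 3! = 6 possible orderings.
Vale - North - Spruce - Oak: 3+13+20 = 36
Vale - North - Oak - Spruce: 3+26+20 = 49
Vale - Spruce - North - Oak: 10+13+26 = 49
Vale - Spruce - Oak - North: 10+20+26 = 56
Vale - Oak - North - Spruce: 23+26+13 = 62
Vale - Oak - Spruce - North: 23+20+13 = 56
The minimum is 36.
One shortest path: Vale → North → Spruce → Oak.

36 — the minimum one-way total.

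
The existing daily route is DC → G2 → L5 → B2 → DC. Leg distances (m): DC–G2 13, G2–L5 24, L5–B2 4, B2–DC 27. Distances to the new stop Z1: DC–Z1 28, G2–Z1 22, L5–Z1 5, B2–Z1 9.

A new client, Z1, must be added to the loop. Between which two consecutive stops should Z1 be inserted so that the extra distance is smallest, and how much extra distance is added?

Insertion cost between consecutive stops i–j is d(i,Z1) + d(Z1,j) − d(i,j):
  between DC and G2: 28 + 22 − 13 = 37
  between G2 and L5: 22 + 5 − 24 = 3
  between L5 and B2: 5 + 9 − 4 = 10
  between B2 and DC: 9 + 28 − 27 = 10
Cheapest insertion is between G2 and L5, adding 3.
New total = 68 + 3 = 71.

Adding 3 m by placing Z1 on the G2–L5 leg.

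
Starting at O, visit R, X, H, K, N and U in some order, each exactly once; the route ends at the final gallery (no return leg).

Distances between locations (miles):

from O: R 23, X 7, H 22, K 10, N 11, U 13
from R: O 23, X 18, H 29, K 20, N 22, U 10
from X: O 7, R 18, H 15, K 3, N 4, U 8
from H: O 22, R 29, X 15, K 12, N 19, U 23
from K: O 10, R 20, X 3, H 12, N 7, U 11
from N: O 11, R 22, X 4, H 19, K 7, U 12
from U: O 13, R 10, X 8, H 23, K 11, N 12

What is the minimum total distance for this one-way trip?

There are 6! = 720 possible orderings.
O - R - X - H - K - N - U: 23+18+15+12+7+12 = 87
O - R - X - H - K - U - N: 23+18+15+12+11+12 = 91
O - R - X - H - N - K - U: 23+18+15+19+7+11 = 93
O - R - X - H - N - U - K: 23+18+15+19+12+11 = 98
O - R - X - H - U - K - N: 23+18+15+23+11+7 = 97
O - R - X - H - U - N - K: 23+18+15+23+12+7 = 98
O - R - X - K - H - N - U: 23+18+3+12+19+12 = 87
O - R - X - K - H - U - N: 23+18+3+12+23+12 = 91
… (712 more)
O - X - H - K - N - U - R: 7+15+12+7+12+10 = 63  ← best
The minimum is 63.
One shortest path: O → X → H → K → N → U → R.

Shortest open route: 63 miles.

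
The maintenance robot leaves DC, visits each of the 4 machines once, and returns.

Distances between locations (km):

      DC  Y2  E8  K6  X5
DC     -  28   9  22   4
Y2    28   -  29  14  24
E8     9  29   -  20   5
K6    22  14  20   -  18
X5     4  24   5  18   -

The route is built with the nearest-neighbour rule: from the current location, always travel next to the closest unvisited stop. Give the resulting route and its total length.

71 km along DC → X5 → E8 → K6 → Y2 → DC.

From DC: distances to unvisited — X5=4, E8=9, K6=22, Y2=28. Nearest is X5 (4).
From X5: distances to unvisited — E8=5, K6=18, Y2=24. Nearest is E8 (5).
From E8: distances to unvisited — K6=20, Y2=29. Nearest is K6 (20).
From K6: distances to unvisited — Y2=14. Nearest is Y2 (14).
Return Y2→DC: 28.
Total = 4 + 5 + 20 + 14 + 28 = 71.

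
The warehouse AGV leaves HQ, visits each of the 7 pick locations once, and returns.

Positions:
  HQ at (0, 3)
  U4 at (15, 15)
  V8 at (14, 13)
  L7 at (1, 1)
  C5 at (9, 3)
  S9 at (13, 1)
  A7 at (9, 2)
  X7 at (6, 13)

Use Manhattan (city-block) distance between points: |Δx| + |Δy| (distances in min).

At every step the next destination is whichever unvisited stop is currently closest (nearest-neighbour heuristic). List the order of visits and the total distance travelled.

At HQ the remaining stops are L7 3, C5 9, A7 10, S9 15, X7 16, V8 24, U4 27; go to L7.
At L7 the remaining stops are A7 9, C5 10, S9 12, X7 17, V8 25, U4 28; go to A7.
At A7 the remaining stops are C5 1, S9 5, X7 14, V8 16, U4 19; go to C5.
At C5 the remaining stops are S9 6, X7 13, V8 15, U4 18; go to S9.
At S9 the remaining stops are V8 13, U4 16, X7 19; go to V8.
At V8 the remaining stops are U4 3, X7 8; go to U4.
At U4 the remaining stops are X7 11; go to X7.
Return X7→HQ: 16.
Total = 3 + 9 + 1 + 6 + 13 + 3 + 11 + 16 = 62.

62 min along HQ → L7 → A7 → C5 → S9 → V8 → U4 → X7 → HQ.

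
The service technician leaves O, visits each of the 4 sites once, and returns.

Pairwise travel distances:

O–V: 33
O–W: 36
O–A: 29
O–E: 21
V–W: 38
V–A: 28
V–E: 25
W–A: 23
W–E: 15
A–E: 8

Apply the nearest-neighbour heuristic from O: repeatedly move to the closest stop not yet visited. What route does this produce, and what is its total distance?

Nearest-neighbour total = 123; route O → E → A → W → V → O.

At O the remaining stops are E 21, A 29, V 33, W 36; go to E.
At E the remaining stops are A 8, W 15, V 25; go to A.
At A the remaining stops are W 23, V 28; go to W.
At W the remaining stops are V 38; go to V.
Return V→O: 33.
Total = 21 + 8 + 23 + 38 + 33 = 123.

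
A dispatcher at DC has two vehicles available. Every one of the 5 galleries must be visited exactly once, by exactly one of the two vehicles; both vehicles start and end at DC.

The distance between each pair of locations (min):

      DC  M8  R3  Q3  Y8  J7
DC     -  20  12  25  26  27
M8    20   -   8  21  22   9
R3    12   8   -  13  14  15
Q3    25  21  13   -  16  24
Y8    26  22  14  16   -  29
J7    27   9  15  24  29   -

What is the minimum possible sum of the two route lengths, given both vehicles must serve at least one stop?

Try each way of splitting the stops between the two vehicles (each non-empty) and, for each split, find the best tour for each vehicle:
  {M8} + {R3, Q3, Y8, J7}: 40 + 93 = 133
  {R3} + {M8, Q3, Y8, J7}: 24 + 95 = 119
  {M8, R3} + {Q3, Y8, J7}: 40 + 93 = 133
  {Q3} + {M8, R3, Y8, J7}: 50 + 84 = 134
  {M8, Q3} + {R3, Y8, J7}: 66 + 82 = 148
  {R3, Q3} + {M8, Y8, J7}: 50 + 84 = 134
  … (15 splits in total)
Best: vehicle 1 DC → R3 → DC = 24; vehicle 2 DC → M8 → J7 → Q3 → Y8 → DC = 95; combined 119.

119 min — the smallest possible combined total.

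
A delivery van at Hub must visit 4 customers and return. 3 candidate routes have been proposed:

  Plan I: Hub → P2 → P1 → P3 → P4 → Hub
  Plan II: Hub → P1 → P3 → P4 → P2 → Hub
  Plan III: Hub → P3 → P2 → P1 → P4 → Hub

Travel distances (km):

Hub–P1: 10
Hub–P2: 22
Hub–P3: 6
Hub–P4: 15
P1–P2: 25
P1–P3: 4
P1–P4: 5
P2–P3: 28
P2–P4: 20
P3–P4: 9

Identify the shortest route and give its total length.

Shortest is Plan II, total 65 km.

Plan I: 22 + 25 + 4 + 9 + 15 = 75
Plan II: 10 + 4 + 9 + 20 + 22 = 65
Plan III: 6 + 28 + 25 + 5 + 15 = 79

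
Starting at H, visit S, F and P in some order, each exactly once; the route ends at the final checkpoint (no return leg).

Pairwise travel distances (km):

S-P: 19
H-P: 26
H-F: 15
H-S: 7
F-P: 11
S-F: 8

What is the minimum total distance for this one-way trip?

26 km — the minimum one-way total.

There are 3! = 6 possible orderings.
H - S - F - P: 7+8+11 = 26
H - S - P - F: 7+19+11 = 37
H - F - S - P: 15+8+19 = 42
H - F - P - S: 15+11+19 = 45
H - P - S - F: 26+19+8 = 53
H - P - F - S: 26+11+8 = 45
The minimum is 26.
One shortest path: H → S → F → P.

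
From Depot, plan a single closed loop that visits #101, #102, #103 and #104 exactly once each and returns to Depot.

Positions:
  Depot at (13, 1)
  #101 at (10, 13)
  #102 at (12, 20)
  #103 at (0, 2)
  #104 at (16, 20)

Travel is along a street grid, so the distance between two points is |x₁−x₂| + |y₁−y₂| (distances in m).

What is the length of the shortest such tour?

Depot → #101 → #102 → #103 → #104 → Depot: 15+9+30+34+22 = 110
Depot → #101 → #102 → #104 → #103 → Depot: 15+9+4+34+14 = 76
Depot → #101 → #103 → #102 → #104 → Depot: 15+21+30+4+22 = 92
Depot → #101 → #103 → #104 → #102 → Depot: 15+21+34+4+20 = 94
Depot → #101 → #104 → #102 → #103 → Depot: 15+13+4+30+14 = 76
Depot → #101 → #104 → #103 → #102 → Depot: 15+13+34+30+20 = 112
Depot → #102 → #101 → #103 → #104 → Depot: 20+9+21+34+22 = 106
Depot → #102 → #101 → #104 → #103 → Depot: 20+9+13+34+14 = 90
Depot → #102 → #103 → #101 → #104 → Depot: 20+30+21+13+22 = 106
Depot → #102 → #104 → #101 → #103 → Depot: 20+4+13+21+14 = 72
Depot → #103 → #101 → #102 → #104 → Depot: 14+21+9+4+22 = 70
Depot → #103 → #102 → #101 → #104 → Depot: 14+30+9+13+22 = 88
The minimum is 70.
One optimal route: Depot → #103 → #101 → #102 → #104 → Depot (or its reverse).

Minimum total distance: 70 m.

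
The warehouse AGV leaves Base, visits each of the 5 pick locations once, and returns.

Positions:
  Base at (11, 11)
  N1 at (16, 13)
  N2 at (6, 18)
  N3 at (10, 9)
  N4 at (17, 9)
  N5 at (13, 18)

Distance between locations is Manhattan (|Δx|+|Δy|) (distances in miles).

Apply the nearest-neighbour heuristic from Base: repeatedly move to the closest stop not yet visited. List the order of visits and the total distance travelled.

At Base the remaining stops are N3 3, N1 7, N4 8, N5 9, N2 12; go to N3.
At N3 the remaining stops are N4 7, N1 10, N5 12, N2 13; go to N4.
At N4 the remaining stops are N1 5, N5 13, N2 20; go to N1.
At N1 the remaining stops are N5 8, N2 15; go to N5.
At N5 the remaining stops are N2 7; go to N2.
Return N2→Base: 12.
Total = 3 + 7 + 5 + 8 + 7 + 12 = 42.

Total distance 42 miles via the nearest-neighbour route Base → N3 → N4 → N1 → N5 → N2 → Base.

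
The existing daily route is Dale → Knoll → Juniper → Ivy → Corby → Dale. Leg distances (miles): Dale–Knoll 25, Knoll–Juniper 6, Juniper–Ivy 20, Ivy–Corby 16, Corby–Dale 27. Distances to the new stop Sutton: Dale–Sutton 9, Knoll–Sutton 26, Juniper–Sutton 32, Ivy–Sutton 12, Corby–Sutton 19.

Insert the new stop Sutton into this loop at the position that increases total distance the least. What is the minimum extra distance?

Insertion cost between consecutive stops i–j is d(i,Sutton) + d(Sutton,j) − d(i,j):
  between Dale and Knoll: 9 + 26 − 25 = 10
  between Knoll and Juniper: 26 + 32 − 6 = 52
  between Juniper and Ivy: 32 + 12 − 20 = 24
  between Ivy and Corby: 12 + 19 − 16 = 15
  between Corby and Dale: 19 + 9 − 27 = 1
Cheapest insertion is between Corby and Dale, adding 1.
New total = 94 + 1 = 95.

Minimum extra distance: 1 miles, inserting Sutton between Corby and Dale.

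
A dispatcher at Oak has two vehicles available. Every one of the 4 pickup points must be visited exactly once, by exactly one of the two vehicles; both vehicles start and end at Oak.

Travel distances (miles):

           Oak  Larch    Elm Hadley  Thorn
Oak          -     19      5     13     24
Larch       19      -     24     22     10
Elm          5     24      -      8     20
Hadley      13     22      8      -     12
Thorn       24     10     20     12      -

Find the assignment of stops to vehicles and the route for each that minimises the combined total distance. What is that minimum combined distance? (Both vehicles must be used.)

Check every non-empty split of the stops between the two vehicles; for each half take its own optimal tour:
  {Larch} + {Elm, Hadley, Thorn}: 38 + 49 = 87
  {Elm} + {Larch, Hadley, Thorn}: 10 + 54 = 64
  {Larch, Elm} + {Hadley, Thorn}: 48 + 49 = 97
  {Hadley} + {Larch, Elm, Thorn}: 26 + 54 = 80
  {Larch, Hadley} + {Elm, Thorn}: 54 + 49 = 103
  {Elm, Hadley} + {Larch, Thorn}: 26 + 53 = 79
  … (7 splits in total)
Best: vehicle 1 Oak → Elm → Oak = 10; vehicle 2 Oak → Larch → Thorn → Hadley → Oak = 54; combined 64.

64 miles — the smallest possible combined total.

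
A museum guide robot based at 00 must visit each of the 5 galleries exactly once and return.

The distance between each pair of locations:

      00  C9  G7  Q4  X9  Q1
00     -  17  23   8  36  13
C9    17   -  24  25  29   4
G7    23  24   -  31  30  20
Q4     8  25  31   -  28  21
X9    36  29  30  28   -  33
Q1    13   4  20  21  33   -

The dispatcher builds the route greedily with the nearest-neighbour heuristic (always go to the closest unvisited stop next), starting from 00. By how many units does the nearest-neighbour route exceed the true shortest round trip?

From 00: Q4=8, Q1=13, C9=17, G7=23, X9=36 → choose Q4 (8).
From Q4: Q1=21, C9=25, X9=28, G7=31 → choose Q1 (21).
From Q1: C9=4, G7=20, X9=33 → choose C9 (4).
From C9: G7=24, X9=29 → choose G7 (24).
From G7: X9=30 → choose X9 (30).
NN route 00 → Q4 → Q1 → C9 → G7 → X9 → 00 costs 123.
Optimal: 00 → C9 → Q1 → G7 → X9 → Q4 → 00 costs 107 (by enumerating all 60 distinct tours).
Excess = 123 − 107 = 16.

16 longer than the optimal tour.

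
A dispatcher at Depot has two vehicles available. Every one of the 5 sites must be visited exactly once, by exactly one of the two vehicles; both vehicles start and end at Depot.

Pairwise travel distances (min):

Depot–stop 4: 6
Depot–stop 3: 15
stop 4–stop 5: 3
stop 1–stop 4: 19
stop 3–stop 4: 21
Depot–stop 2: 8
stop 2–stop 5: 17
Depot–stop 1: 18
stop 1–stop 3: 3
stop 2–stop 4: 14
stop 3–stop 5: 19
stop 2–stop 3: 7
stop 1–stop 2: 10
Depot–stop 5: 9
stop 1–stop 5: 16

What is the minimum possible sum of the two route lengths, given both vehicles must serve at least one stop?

Try each way of splitting the stops between the two vehicles (each non-empty) and, for each split, find the best tour for each vehicle:
  {stop 1} + {stop 2, stop 3, stop 4, stop 5}: 36 + 43 = 79
  {stop 2} + {stop 1, stop 3, stop 4, stop 5}: 16 + 43 = 59
  {stop 1, stop 2} + {stop 3, stop 4, stop 5}: 36 + 43 = 79
  {stop 3} + {stop 1, stop 2, stop 4, stop 5}: 30 + 43 = 73
  {stop 1, stop 3} + {stop 2, stop 4, stop 5}: 36 + 34 = 70
  {stop 2, stop 3} + {stop 1, stop 4, stop 5}: 30 + 43 = 73
  … (15 splits in total)
  {stop 1, stop 2, stop 3} + {stop 4, stop 5}: 36 + 18 = 54  ← best
Best: vehicle 1 Depot → stop 1 → stop 3 → stop 2 → Depot = 36; vehicle 2 Depot → stop 4 → stop 5 → Depot = 18; combined 54.

54 min — the smallest possible combined total.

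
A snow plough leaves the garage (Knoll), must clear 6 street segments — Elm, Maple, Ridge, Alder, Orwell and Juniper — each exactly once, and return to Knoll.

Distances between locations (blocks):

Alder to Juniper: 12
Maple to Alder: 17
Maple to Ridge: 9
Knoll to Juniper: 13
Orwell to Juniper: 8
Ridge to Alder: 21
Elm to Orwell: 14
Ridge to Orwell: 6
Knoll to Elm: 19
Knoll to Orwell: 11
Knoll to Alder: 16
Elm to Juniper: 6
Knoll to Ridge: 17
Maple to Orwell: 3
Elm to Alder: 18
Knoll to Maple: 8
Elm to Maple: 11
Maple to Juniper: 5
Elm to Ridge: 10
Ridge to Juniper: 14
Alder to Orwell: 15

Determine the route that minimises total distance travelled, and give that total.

There are 360 distinct closed tours to check (reversals are equivalent).
Knoll - Elm - Maple - Ridge - Alder - Orwell - Juniper - Knoll: 19+11+9+21+15+8+13 = 96
Knoll - Elm - Maple - Ridge - Alder - Juniper - Orwell - Knoll: 19+11+9+21+12+8+11 = 91
Knoll - Elm - Maple - Ridge - Orwell - Alder - Juniper - Knoll: 19+11+9+6+15+12+13 = 85
Knoll - Elm - Maple - Ridge - Orwell - Juniper - Alder - Knoll: 19+11+9+6+8+12+16 = 81
Knoll - Elm - Maple - Ridge - Juniper - Alder - Orwell - Knoll: 19+11+9+14+12+15+11 = 91
Knoll - Elm - Maple - Ridge - Juniper - Orwell - Alder - Knoll: 19+11+9+14+8+15+16 = 92
Knoll - Elm - Maple - Alder - Ridge - Orwell - Juniper - Knoll: 19+11+17+21+6+8+13 = 95
Knoll - Elm - Maple - Alder - Ridge - Juniper - Orwell - Knoll: 19+11+17+21+14+8+11 = 101
… (352 more)
Knoll - Maple - Orwell - Ridge - Elm - Juniper - Alder - Knoll: 8+3+6+10+6+12+16 = 61  ← best
The minimum is 61.
One optimal route: Knoll → Maple → Orwell → Ridge → Elm → Juniper → Alder → Knoll (or its reverse).

61 blocks — the shortest possible round trip.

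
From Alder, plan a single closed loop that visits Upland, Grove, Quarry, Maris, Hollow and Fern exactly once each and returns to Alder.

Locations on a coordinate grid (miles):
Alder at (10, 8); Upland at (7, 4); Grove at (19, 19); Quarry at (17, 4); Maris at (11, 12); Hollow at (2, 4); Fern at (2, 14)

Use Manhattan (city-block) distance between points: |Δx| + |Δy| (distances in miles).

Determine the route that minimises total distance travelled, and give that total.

Shortest round trip = 76 miles.

Alder→Upland→Grove→Quarry→Maris→Hollow→Fern→Alder: 7+27+17+14+17+10+14 = 106
Alder→Upland→Grove→Quarry→Maris→Fern→Hollow→Alder: 7+27+17+14+11+10+12 = 98
Alder→Upland→Grove→Quarry→Hollow→Maris→Fern→Alder: 7+27+17+15+17+11+14 = 108
Alder→Upland→Grove→Quarry→Hollow→Fern→Maris→Alder: 7+27+17+15+10+11+5 = 92
Alder→Upland→Grove→Quarry→Fern→Maris→Hollow→Alder: 7+27+17+25+11+17+12 = 116
Alder→Upland→Grove→Quarry→Fern→Hollow→Maris→Alder: 7+27+17+25+10+17+5 = 108
Alder→Upland→Grove→Maris→Quarry→Hollow→Fern→Alder: 7+27+15+14+15+10+14 = 102
Alder→Upland→Grove→Maris→Quarry→Fern→Hollow→Alder: 7+27+15+14+25+10+12 = 110
… (352 more)
Alder→Upland→Hollow→Fern→Maris→Grove→Quarry→Alder: 7+5+10+11+15+17+11 = 76  ← best
The minimum is 76.
One optimal route: Alder → Upland → Hollow → Fern → Maris → Grove → Quarry → Alder (or its reverse).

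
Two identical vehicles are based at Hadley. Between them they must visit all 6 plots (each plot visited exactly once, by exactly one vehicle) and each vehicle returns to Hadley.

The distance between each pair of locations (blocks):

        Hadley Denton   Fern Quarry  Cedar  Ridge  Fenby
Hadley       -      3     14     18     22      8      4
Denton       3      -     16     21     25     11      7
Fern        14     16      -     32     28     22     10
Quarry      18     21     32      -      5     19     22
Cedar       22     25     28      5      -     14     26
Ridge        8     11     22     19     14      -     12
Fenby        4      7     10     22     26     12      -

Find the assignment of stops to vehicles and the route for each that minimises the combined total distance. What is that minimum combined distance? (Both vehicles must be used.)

78 blocks — the smallest possible combined total.

Check every non-empty split of the stops between the two vehicles; for each half take its own optimal tour:
  {Denton} + {Fern, Quarry, Cedar, Ridge, Fenby}: 6 + 73 = 79
  {Fern} + {Denton, Quarry, Cedar, Ridge, Fenby}: 28 + 59 = 87
  {Denton, Fern} + {Quarry, Cedar, Ridge, Fenby}: 33 + 53 = 86
  {Quarry} + {Denton, Fern, Cedar, Ridge, Fenby}: 36 + 70 = 106
  {Denton, Quarry} + {Fern, Cedar, Ridge, Fenby}: 42 + 64 = 106
  {Fern, Quarry} + {Denton, Cedar, Ridge, Fenby}: 64 + 58 = 122
  … (31 splits in total)
  {Quarry, Cedar, Ridge} + {Denton, Fern, Fenby}: 45 + 33 = 78  ← best
Best: vehicle 1 Hadley → Quarry → Cedar → Ridge → Hadley = 45; vehicle 2 Hadley → Denton → Fern → Fenby → Hadley = 33; combined 78.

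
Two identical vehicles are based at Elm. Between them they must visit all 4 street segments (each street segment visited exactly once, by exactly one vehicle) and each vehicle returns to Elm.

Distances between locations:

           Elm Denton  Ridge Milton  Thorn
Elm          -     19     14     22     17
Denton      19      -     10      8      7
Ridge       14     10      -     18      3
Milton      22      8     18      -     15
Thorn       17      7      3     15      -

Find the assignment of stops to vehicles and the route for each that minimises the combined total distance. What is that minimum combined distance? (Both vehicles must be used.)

Minimum combined distance: 82.

Try each way of splitting the stops between the two vehicles (each non-empty) and, for each split, find the best tour for each vehicle:
  {Denton} + {Ridge, Milton, Thorn}: 38 + 54 = 92
  {Ridge} + {Denton, Milton, Thorn}: 28 + 54 = 82
  {Denton, Ridge} + {Milton, Thorn}: 43 + 54 = 97
  {Milton} + {Denton, Ridge, Thorn}: 44 + 43 = 87
  {Denton, Milton} + {Ridge, Thorn}: 49 + 34 = 83
  {Ridge, Milton} + {Denton, Thorn}: 54 + 43 = 97
  … (7 splits in total)
Best: vehicle 1 Elm → Ridge → Elm = 28; vehicle 2 Elm → Milton → Denton → Thorn → Elm = 54; combined 82.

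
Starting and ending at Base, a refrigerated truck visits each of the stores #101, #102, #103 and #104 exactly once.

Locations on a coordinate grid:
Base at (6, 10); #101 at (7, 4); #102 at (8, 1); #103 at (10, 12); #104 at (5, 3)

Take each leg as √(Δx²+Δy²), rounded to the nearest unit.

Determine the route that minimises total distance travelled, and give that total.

Base - #101 - #102 - #103 - #104 - Base: 6+3+11+10+7 = 37
Base - #101 - #102 - #104 - #103 - Base: 6+3+4+10+4 = 27
Base - #101 - #103 - #102 - #104 - Base: 6+9+11+4+7 = 37
Base - #101 - #103 - #104 - #102 - Base: 6+9+10+4+9 = 38
Base - #101 - #104 - #102 - #103 - Base: 6+2+4+11+4 = 27
Base - #101 - #104 - #103 - #102 - Base: 6+2+10+11+9 = 38
Base - #102 - #101 - #103 - #104 - Base: 9+3+9+10+7 = 38
Base - #102 - #101 - #104 - #103 - Base: 9+3+2+10+4 = 28
Base - #102 - #103 - #101 - #104 - Base: 9+11+9+2+7 = 38
Base - #102 - #104 - #101 - #103 - Base: 9+4+2+9+4 = 28
Base - #103 - #101 - #102 - #104 - Base: 4+9+3+4+7 = 27
Base - #103 - #102 - #101 - #104 - Base: 4+11+3+2+7 = 27
The minimum is 27.
One optimal route: Base → #101 → #102 → #104 → #103 → Base (or its reverse).

27 — the shortest possible round trip.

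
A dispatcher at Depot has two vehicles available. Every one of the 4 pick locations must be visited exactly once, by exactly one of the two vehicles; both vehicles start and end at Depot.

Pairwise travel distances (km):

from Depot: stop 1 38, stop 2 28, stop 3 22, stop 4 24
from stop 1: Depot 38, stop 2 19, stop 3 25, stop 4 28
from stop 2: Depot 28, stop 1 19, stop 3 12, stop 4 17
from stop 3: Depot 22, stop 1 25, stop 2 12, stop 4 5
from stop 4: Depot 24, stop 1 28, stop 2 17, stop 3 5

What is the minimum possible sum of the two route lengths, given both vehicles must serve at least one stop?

Try each way of splitting the stops between the two vehicles (each non-empty) and, for each split, find the best tour for each vehicle:
  {stop 1} + {stop 2, stop 3, stop 4}: 76 + 69 = 145
  {stop 2} + {stop 1, stop 3, stop 4}: 56 + 92 = 148
  {stop 1, stop 2} + {stop 3, stop 4}: 85 + 51 = 136
  {stop 3} + {stop 1, stop 2, stop 4}: 44 + 98 = 142
  {stop 1, stop 3} + {stop 2, stop 4}: 85 + 69 = 154
  {stop 2, stop 3} + {stop 1, stop 4}: 62 + 90 = 152
  … (7 splits in total)
Best: vehicle 1 Depot → stop 1 → stop 2 → Depot = 85; vehicle 2 Depot → stop 3 → stop 4 → Depot = 51; combined 136.

136 km — the smallest possible combined total.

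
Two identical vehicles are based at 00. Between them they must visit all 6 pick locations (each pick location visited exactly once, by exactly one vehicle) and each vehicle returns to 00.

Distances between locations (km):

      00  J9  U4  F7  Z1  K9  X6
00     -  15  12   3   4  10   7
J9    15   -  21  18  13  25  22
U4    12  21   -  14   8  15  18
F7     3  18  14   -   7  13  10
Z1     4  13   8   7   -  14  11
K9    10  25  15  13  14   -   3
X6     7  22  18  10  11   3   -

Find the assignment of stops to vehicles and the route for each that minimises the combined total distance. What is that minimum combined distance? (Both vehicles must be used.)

Minimum combined distance: 67 km.

There are 2^5 − 1 = 31 ways to divide the 6 stops into two non-empty groups. For each, the best each vehicle can do is its own shortest tour through its group:
  {J9} + {U4, F7, Z1, K9, X6}: 30 + 43 = 73
  {U4} + {J9, F7, Z1, K9, X6}: 24 + 58 = 82
  {J9, U4} + {F7, Z1, K9, X6}: 48 + 34 = 82
  {F7} + {J9, U4, Z1, K9, X6}: 6 + 61 = 67
  {J9, F7} + {U4, Z1, K9, X6}: 36 + 37 = 73
  {U4, F7} + {J9, Z1, K9, X6}: 29 + 52 = 81
  … (31 splits in total)
Best: vehicle 1 00 → F7 → 00 = 6; vehicle 2 00 → J9 → Z1 → U4 → K9 → X6 → 00 = 61; combined 67.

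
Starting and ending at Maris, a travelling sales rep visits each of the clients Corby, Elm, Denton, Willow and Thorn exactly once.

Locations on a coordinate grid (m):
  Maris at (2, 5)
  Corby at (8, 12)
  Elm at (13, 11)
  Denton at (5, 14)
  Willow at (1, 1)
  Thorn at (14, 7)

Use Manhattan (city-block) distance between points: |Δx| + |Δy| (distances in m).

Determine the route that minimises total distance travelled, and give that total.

Shortest round trip = 52 m.

With 5 stops there are 5!/2 = 60 distinct round trips (a route and its reverse cost the same).
Maris - Corby - Elm - Denton - Willow - Thorn - Maris: 13+6+11+17+19+14 = 80
Maris - Corby - Elm - Denton - Thorn - Willow - Maris: 13+6+11+16+19+5 = 70
Maris - Corby - Elm - Willow - Denton - Thorn - Maris: 13+6+22+17+16+14 = 88
Maris - Corby - Elm - Willow - Thorn - Denton - Maris: 13+6+22+19+16+12 = 88
Maris - Corby - Elm - Thorn - Denton - Willow - Maris: 13+6+5+16+17+5 = 62
Maris - Corby - Elm - Thorn - Willow - Denton - Maris: 13+6+5+19+17+12 = 72
Maris - Corby - Denton - Elm - Willow - Thorn - Maris: 13+5+11+22+19+14 = 84
Maris - Corby - Denton - Elm - Thorn - Willow - Maris: 13+5+11+5+19+5 = 58
Maris - Corby - Denton - Willow - Elm - Thorn - Maris: 13+5+17+22+5+14 = 76
Maris - Corby - Denton - Willow - Thorn - Elm - Maris: 13+5+17+19+5+17 = 76
Maris - Corby - Denton - Thorn - Elm - Willow - Maris: 13+5+16+5+22+5 = 66
Maris - Corby - Denton - Thorn - Willow - Elm - Maris: 13+5+16+19+22+17 = 92
Maris - Corby - Willow - Elm - Denton - Thorn - Maris: 13+18+22+11+16+14 = 94
Maris - Corby - Willow - Elm - Thorn - Denton - Maris: 13+18+22+5+16+12 = 86
… (46 more)
Maris - Denton - Corby - Elm - Thorn - Willow - Maris: 12+5+6+5+19+5 = 52  ← best
The minimum is 52.
One optimal route: Maris → Denton → Corby → Elm → Thorn → Willow → Maris (or its reverse).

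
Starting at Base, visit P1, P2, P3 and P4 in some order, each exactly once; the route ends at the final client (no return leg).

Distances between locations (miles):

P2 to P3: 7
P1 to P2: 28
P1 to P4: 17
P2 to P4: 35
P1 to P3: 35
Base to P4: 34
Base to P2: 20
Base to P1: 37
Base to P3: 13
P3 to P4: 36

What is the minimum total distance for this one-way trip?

Minimum one-way distance = 65 miles.

There are 4! = 24 possible orderings.
Base - P1 - P2 - P3 - P4: 37+28+7+36 = 108
Base - P1 - P2 - P4 - P3: 37+28+35+36 = 136
Base - P1 - P3 - P2 - P4: 37+35+7+35 = 114
Base - P1 - P3 - P4 - P2: 37+35+36+35 = 143
Base - P1 - P4 - P2 - P3: 37+17+35+7 = 96
Base - P1 - P4 - P3 - P2: 37+17+36+7 = 97
Base - P2 - P1 - P3 - P4: 20+28+35+36 = 119
Base - P2 - P1 - P4 - P3: 20+28+17+36 = 101
Base - P2 - P3 - P1 - P4: 20+7+35+17 = 79
Base - P2 - P3 - P4 - P1: 20+7+36+17 = 80
Base - P2 - P4 - P1 - P3: 20+35+17+35 = 107
Base - P2 - P4 - P3 - P1: 20+35+36+35 = 126
Base - P3 - P1 - P2 - P4: 13+35+28+35 = 111
Base - P3 - P1 - P4 - P2: 13+35+17+35 = 100
… (10 more)
Base - P3 - P2 - P1 - P4: 13+7+28+17 = 65  ← best
The minimum is 65.
One shortest path: Base → P3 → P2 → P1 → P4.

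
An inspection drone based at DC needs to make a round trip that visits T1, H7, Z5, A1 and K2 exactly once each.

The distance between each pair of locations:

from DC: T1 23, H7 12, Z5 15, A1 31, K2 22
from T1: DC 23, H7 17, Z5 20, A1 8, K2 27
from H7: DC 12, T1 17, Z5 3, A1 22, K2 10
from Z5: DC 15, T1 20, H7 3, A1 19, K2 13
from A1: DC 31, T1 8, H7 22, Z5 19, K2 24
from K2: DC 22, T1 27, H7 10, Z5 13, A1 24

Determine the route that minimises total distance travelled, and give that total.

Minimum total distance: 83.

With 5 stops there are 5!/2 = 60 distinct round trips (a route and its reverse cost the same).
DC-T1-H7-Z5-A1-K2-DC: 23+17+3+19+24+22 = 108
DC-T1-H7-Z5-K2-A1-DC: 23+17+3+13+24+31 = 111
DC-T1-H7-A1-Z5-K2-DC: 23+17+22+19+13+22 = 116
DC-T1-H7-A1-K2-Z5-DC: 23+17+22+24+13+15 = 114
DC-T1-H7-K2-Z5-A1-DC: 23+17+10+13+19+31 = 113
DC-T1-H7-K2-A1-Z5-DC: 23+17+10+24+19+15 = 108
DC-T1-Z5-H7-A1-K2-DC: 23+20+3+22+24+22 = 114
DC-T1-Z5-H7-K2-A1-DC: 23+20+3+10+24+31 = 111
DC-T1-Z5-A1-H7-K2-DC: 23+20+19+22+10+22 = 116
DC-T1-Z5-A1-K2-H7-DC: 23+20+19+24+10+12 = 108
DC-T1-Z5-K2-H7-A1-DC: 23+20+13+10+22+31 = 119
DC-T1-Z5-K2-A1-H7-DC: 23+20+13+24+22+12 = 114
DC-T1-A1-H7-Z5-K2-DC: 23+8+22+3+13+22 = 91
DC-T1-A1-H7-K2-Z5-DC: 23+8+22+10+13+15 = 91
… (46 more)
DC-T1-A1-K2-H7-Z5-DC: 23+8+24+10+3+15 = 83  ← best
The minimum is 83.
One optimal route: DC → T1 → A1 → K2 → H7 → Z5 → DC (or its reverse).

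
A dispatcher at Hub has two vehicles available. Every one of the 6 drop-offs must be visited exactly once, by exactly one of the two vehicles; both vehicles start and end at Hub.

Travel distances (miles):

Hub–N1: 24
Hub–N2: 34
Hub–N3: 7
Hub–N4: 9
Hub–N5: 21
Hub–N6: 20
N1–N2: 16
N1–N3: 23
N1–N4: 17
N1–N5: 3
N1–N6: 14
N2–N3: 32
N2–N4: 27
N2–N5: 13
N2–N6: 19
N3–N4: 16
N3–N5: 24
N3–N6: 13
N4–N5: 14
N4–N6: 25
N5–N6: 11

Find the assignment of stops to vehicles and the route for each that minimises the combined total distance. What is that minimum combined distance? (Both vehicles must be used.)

Minimum combined distance: 95 miles.

Try each way of splitting the stops between the two vehicles (each non-empty) and, for each split, find the best tour for each vehicle:
  {N1} + {N2, N3, N4, N5, N6}: 48 + 75 = 123
  {N2} + {N1, N3, N4, N5, N6}: 68 + 60 = 128
  {N1, N2} + {N3, N4, N5, N6}: 74 + 54 = 128
  {N3} + {N1, N2, N4, N5, N6}: 14 + 81 = 95
  {N1, N3} + {N2, N4, N5, N6}: 54 + 75 = 129
  {N2, N3} + {N1, N4, N5, N6}: 73 + 60 = 133
  … (31 splits in total)
Best: vehicle 1 Hub → N3 → Hub = 14; vehicle 2 Hub → N4 → N1 → N5 → N2 → N6 → Hub = 81; combined 95.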